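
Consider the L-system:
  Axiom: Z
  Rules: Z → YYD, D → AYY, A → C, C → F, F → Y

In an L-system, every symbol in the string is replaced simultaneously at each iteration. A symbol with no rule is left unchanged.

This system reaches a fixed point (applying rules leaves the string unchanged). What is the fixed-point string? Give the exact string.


Answer: YYYYY

Derivation:
Step 0: Z
Step 1: YYD
Step 2: YYAYY
Step 3: YYCYY
Step 4: YYFYY
Step 5: YYYYY
Step 6: YYYYY  (unchanged — fixed point at step 5)


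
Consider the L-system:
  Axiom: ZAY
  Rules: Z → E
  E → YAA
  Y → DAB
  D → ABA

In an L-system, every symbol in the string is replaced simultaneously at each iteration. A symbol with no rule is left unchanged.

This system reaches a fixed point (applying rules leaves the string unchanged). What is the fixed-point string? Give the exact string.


Answer: ABAABAAAABAAB

Derivation:
Step 0: ZAY
Step 1: EADAB
Step 2: YAAAABAAB
Step 3: DABAAAABAAB
Step 4: ABAABAAAABAAB
Step 5: ABAABAAAABAAB  (unchanged — fixed point at step 4)


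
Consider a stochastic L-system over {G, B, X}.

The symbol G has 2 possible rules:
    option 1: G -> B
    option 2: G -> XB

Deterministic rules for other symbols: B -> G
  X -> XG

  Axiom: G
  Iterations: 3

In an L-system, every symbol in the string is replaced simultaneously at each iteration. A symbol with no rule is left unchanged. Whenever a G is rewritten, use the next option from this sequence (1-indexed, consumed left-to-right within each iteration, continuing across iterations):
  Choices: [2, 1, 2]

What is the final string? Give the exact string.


Answer: XGBXB

Derivation:
Step 0: G
Step 1: XB  (used choices [2])
Step 2: XGG  (used choices [])
Step 3: XGBXB  (used choices [1, 2])


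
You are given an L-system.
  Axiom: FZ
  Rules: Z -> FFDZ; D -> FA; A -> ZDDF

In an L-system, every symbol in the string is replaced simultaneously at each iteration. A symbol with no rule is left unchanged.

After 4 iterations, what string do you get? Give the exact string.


Answer: FFFFFFDZFAFAFFFFZDDFFFFAFFDZ

Derivation:
Step 0: FZ
Step 1: FFFDZ
Step 2: FFFFAFFDZ
Step 3: FFFFZDDFFFFAFFDZ
Step 4: FFFFFFDZFAFAFFFFZDDFFFFAFFDZ


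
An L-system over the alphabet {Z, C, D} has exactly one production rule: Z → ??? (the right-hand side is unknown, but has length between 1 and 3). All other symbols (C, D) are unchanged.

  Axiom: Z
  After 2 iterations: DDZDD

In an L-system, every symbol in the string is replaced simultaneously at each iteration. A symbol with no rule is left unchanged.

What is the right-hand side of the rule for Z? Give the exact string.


Answer: DZD

Derivation:
Trying Z → DZD:
  Step 0: Z
  Step 1: DZD
  Step 2: DDZDD
Matches the given result.


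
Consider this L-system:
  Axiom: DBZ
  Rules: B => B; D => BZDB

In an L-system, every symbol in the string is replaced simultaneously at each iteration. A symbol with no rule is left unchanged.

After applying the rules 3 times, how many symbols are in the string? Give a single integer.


Step 0: length = 3
Step 1: length = 6
Step 2: length = 9
Step 3: length = 12

Answer: 12


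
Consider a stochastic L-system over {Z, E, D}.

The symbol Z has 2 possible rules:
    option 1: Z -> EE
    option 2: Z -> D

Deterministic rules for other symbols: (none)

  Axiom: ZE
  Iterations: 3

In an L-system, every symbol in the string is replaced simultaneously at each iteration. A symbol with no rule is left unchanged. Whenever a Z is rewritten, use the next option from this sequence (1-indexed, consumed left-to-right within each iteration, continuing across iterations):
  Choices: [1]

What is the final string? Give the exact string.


Answer: EEE

Derivation:
Step 0: ZE
Step 1: EEE  (used choices [1])
Step 2: EEE  (used choices [])
Step 3: EEE  (used choices [])


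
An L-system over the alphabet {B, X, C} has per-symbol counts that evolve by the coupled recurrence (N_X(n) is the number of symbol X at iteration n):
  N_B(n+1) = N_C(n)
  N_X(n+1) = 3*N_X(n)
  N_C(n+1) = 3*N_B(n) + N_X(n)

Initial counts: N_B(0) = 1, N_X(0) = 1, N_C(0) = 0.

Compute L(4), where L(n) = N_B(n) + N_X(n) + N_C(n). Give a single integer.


Step 0: N_B=1, N_X=1, N_C=0, L=2
Step 1: N_B=0, N_X=3, N_C=4, L=7
Step 2: N_B=4, N_X=9, N_C=3, L=16
Step 3: N_B=3, N_X=27, N_C=21, L=51
Step 4: N_B=21, N_X=81, N_C=36, L=138

Answer: 138


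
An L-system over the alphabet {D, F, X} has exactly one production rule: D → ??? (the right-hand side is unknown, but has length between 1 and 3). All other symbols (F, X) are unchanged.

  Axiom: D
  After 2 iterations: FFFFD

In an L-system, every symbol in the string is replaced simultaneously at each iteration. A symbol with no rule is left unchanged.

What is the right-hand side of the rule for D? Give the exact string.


Trying D → FFD:
  Step 0: D
  Step 1: FFD
  Step 2: FFFFD
Matches the given result.

Answer: FFD


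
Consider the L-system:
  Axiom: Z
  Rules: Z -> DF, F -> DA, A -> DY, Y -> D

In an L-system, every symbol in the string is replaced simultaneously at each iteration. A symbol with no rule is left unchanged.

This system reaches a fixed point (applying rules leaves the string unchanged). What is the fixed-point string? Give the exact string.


Step 0: Z
Step 1: DF
Step 2: DDA
Step 3: DDDY
Step 4: DDDD
Step 5: DDDD  (unchanged — fixed point at step 4)

Answer: DDDD


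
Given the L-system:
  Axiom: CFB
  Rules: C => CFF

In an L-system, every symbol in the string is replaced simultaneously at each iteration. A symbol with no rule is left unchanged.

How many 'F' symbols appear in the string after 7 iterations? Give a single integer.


Step 0: CFB  (1 'F')
Step 1: CFFFB  (3 'F')
Step 2: CFFFFFB  (5 'F')
Step 3: CFFFFFFFB  (7 'F')
Step 4: CFFFFFFFFFB  (9 'F')
Step 5: CFFFFFFFFFFFB  (11 'F')
Step 6: CFFFFFFFFFFFFFB  (13 'F')
Step 7: CFFFFFFFFFFFFFFFB  (15 'F')

Answer: 15


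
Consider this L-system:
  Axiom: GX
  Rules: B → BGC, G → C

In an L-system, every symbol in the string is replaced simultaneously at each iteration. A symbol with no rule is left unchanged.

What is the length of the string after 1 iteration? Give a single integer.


Answer: 2

Derivation:
Step 0: length = 2
Step 1: length = 2


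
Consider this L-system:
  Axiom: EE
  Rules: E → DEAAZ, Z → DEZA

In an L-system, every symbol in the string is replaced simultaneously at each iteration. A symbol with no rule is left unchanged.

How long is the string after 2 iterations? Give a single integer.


Answer: 24

Derivation:
Step 0: length = 2
Step 1: length = 10
Step 2: length = 24


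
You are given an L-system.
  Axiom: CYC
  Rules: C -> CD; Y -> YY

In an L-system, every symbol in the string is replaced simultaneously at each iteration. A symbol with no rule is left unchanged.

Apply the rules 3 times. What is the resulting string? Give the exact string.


Answer: CDDDYYYYYYYYCDDD

Derivation:
Step 0: CYC
Step 1: CDYYCD
Step 2: CDDYYYYCDD
Step 3: CDDDYYYYYYYYCDDD


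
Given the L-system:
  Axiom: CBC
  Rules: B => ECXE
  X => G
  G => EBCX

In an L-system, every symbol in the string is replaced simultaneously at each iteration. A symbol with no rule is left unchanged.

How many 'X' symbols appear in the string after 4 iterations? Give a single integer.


Answer: 1

Derivation:
Step 0: CBC  (0 'X')
Step 1: CECXEC  (1 'X')
Step 2: CECGEC  (0 'X')
Step 3: CECEBCXEC  (1 'X')
Step 4: CECEECXECGEC  (1 'X')


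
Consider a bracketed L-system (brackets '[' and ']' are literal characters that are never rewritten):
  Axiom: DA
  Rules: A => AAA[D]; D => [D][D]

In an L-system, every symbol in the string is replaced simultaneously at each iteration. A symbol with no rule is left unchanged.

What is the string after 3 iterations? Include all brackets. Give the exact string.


Answer: [[[D][D]][[D][D]]][[[D][D]][[D][D]]]AAA[D]AAA[D]AAA[D][[D][D]]AAA[D]AAA[D]AAA[D][[D][D]]AAA[D]AAA[D]AAA[D][[D][D]][[[D][D]][[D][D]]]

Derivation:
Step 0: DA
Step 1: [D][D]AAA[D]
Step 2: [[D][D]][[D][D]]AAA[D]AAA[D]AAA[D][[D][D]]
Step 3: [[[D][D]][[D][D]]][[[D][D]][[D][D]]]AAA[D]AAA[D]AAA[D][[D][D]]AAA[D]AAA[D]AAA[D][[D][D]]AAA[D]AAA[D]AAA[D][[D][D]][[[D][D]][[D][D]]]


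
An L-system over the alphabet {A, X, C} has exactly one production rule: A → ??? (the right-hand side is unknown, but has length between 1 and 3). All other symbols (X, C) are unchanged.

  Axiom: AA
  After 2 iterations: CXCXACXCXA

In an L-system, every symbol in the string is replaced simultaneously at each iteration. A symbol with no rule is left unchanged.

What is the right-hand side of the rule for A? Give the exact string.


Trying A → CXA:
  Step 0: AA
  Step 1: CXACXA
  Step 2: CXCXACXCXA
Matches the given result.

Answer: CXA


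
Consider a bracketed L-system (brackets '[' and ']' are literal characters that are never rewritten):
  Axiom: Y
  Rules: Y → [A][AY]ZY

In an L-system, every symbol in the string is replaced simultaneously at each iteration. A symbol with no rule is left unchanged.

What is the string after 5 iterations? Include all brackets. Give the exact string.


Answer: [A][A[A][A[A][A[A][A[A][AY]ZY]Z[A][AY]ZY]Z[A][A[A][AY]ZY]Z[A][AY]ZY]Z[A][A[A][A[A][AY]ZY]Z[A][AY]ZY]Z[A][A[A][AY]ZY]Z[A][AY]ZY]Z[A][A[A][A[A][A[A][AY]ZY]Z[A][AY]ZY]Z[A][A[A][AY]ZY]Z[A][AY]ZY]Z[A][A[A][A[A][AY]ZY]Z[A][AY]ZY]Z[A][A[A][AY]ZY]Z[A][AY]ZY

Derivation:
Step 0: Y
Step 1: [A][AY]ZY
Step 2: [A][A[A][AY]ZY]Z[A][AY]ZY
Step 3: [A][A[A][A[A][AY]ZY]Z[A][AY]ZY]Z[A][A[A][AY]ZY]Z[A][AY]ZY
Step 4: [A][A[A][A[A][A[A][AY]ZY]Z[A][AY]ZY]Z[A][A[A][AY]ZY]Z[A][AY]ZY]Z[A][A[A][A[A][AY]ZY]Z[A][AY]ZY]Z[A][A[A][AY]ZY]Z[A][AY]ZY
Step 5: [A][A[A][A[A][A[A][A[A][AY]ZY]Z[A][AY]ZY]Z[A][A[A][AY]ZY]Z[A][AY]ZY]Z[A][A[A][A[A][AY]ZY]Z[A][AY]ZY]Z[A][A[A][AY]ZY]Z[A][AY]ZY]Z[A][A[A][A[A][A[A][AY]ZY]Z[A][AY]ZY]Z[A][A[A][AY]ZY]Z[A][AY]ZY]Z[A][A[A][A[A][AY]ZY]Z[A][AY]ZY]Z[A][A[A][AY]ZY]Z[A][AY]ZY


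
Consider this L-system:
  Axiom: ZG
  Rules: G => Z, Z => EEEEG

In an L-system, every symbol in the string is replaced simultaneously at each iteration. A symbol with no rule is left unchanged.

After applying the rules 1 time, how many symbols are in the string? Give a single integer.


Answer: 6

Derivation:
Step 0: length = 2
Step 1: length = 6


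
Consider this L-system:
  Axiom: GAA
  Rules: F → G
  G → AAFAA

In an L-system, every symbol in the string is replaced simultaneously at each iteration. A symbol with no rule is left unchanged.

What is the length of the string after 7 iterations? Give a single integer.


Step 0: length = 3
Step 1: length = 7
Step 2: length = 7
Step 3: length = 11
Step 4: length = 11
Step 5: length = 15
Step 6: length = 15
Step 7: length = 19

Answer: 19


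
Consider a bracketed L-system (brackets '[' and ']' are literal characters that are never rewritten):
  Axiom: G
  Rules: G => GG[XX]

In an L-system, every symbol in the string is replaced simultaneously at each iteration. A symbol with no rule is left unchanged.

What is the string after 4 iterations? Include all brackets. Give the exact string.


Step 0: G
Step 1: GG[XX]
Step 2: GG[XX]GG[XX][XX]
Step 3: GG[XX]GG[XX][XX]GG[XX]GG[XX][XX][XX]
Step 4: GG[XX]GG[XX][XX]GG[XX]GG[XX][XX][XX]GG[XX]GG[XX][XX]GG[XX]GG[XX][XX][XX][XX]

Answer: GG[XX]GG[XX][XX]GG[XX]GG[XX][XX][XX]GG[XX]GG[XX][XX]GG[XX]GG[XX][XX][XX][XX]


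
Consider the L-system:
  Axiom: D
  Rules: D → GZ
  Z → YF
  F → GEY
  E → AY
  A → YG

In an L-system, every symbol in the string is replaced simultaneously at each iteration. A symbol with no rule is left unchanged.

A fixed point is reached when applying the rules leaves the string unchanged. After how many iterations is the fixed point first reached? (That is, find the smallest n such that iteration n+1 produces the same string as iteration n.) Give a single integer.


Step 0: D
Step 1: GZ
Step 2: GYF
Step 3: GYGEY
Step 4: GYGAYY
Step 5: GYGYGYY
Step 6: GYGYGYY  (unchanged — fixed point at step 5)

Answer: 5


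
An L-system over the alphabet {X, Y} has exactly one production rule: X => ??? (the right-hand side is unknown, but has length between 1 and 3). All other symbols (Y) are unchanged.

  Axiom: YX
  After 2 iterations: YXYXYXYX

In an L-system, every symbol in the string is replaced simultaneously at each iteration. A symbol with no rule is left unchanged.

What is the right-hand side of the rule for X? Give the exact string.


Trying X => XYX:
  Step 0: YX
  Step 1: YXYX
  Step 2: YXYXYXYX
Matches the given result.

Answer: XYX


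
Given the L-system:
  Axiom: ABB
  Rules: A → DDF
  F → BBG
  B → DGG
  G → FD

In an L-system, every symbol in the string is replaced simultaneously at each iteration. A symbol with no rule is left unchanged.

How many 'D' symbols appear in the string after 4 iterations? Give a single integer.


Step 0: ABB  (0 'D')
Step 1: DDFDGGDGG  (4 'D')
Step 2: DDBBGDFDFDDFDFD  (8 'D')
Step 3: DDDGGDGGFDDBBGDBBGDDBBGDBBGD  (11 'D')
Step 4: DDDFDFDDFDFDBBGDDDGGDGGFDDDGGDGGFDDDDGGDGGFDDDGGDGGFDD  (27 'D')

Answer: 27


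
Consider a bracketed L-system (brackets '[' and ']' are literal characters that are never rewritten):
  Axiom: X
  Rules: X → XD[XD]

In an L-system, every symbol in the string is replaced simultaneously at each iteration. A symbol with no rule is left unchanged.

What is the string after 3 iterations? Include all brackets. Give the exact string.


Step 0: X
Step 1: XD[XD]
Step 2: XD[XD]D[XD[XD]D]
Step 3: XD[XD]D[XD[XD]D]D[XD[XD]D[XD[XD]D]D]

Answer: XD[XD]D[XD[XD]D]D[XD[XD]D[XD[XD]D]D]


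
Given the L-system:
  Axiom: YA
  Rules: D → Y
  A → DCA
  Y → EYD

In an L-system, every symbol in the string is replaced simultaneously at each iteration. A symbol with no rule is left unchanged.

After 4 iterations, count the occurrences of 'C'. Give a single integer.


Step 0: YA  (0 'C')
Step 1: EYDDCA  (1 'C')
Step 2: EEYDYYCDCA  (2 'C')
Step 3: EEEYDYEYDEYDCYCDCA  (3 'C')
Step 4: EEEEYDYEYDEEYDYEEYDYCEYDCYCDCA  (4 'C')

Answer: 4


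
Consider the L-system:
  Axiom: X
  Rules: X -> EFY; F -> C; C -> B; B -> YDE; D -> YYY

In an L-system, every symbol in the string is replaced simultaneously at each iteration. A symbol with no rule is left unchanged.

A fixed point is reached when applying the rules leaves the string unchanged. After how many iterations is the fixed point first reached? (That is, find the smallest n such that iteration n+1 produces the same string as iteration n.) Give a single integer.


Answer: 5

Derivation:
Step 0: X
Step 1: EFY
Step 2: ECY
Step 3: EBY
Step 4: EYDEY
Step 5: EYYYYEY
Step 6: EYYYYEY  (unchanged — fixed point at step 5)


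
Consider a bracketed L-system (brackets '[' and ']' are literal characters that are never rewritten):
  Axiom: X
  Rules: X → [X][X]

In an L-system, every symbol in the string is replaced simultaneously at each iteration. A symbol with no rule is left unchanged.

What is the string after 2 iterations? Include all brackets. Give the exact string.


Step 0: X
Step 1: [X][X]
Step 2: [[X][X]][[X][X]]

Answer: [[X][X]][[X][X]]


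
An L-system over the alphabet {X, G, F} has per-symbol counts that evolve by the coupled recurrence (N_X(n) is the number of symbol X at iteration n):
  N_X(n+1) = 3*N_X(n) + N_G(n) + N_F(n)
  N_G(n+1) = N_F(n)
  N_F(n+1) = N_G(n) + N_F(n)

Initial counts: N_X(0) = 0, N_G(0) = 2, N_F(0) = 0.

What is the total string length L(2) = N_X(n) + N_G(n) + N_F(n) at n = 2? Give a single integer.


Answer: 12

Derivation:
Step 0: N_X=0, N_G=2, N_F=0, L=2
Step 1: N_X=2, N_G=0, N_F=2, L=4
Step 2: N_X=8, N_G=2, N_F=2, L=12


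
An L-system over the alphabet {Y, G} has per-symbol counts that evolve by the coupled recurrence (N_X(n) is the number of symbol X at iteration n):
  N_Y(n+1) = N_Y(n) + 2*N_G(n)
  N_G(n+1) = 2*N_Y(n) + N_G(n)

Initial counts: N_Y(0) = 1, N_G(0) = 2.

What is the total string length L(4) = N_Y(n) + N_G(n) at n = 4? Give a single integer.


Answer: 243

Derivation:
Step 0: N_Y=1, N_G=2, L=3
Step 1: N_Y=5, N_G=4, L=9
Step 2: N_Y=13, N_G=14, L=27
Step 3: N_Y=41, N_G=40, L=81
Step 4: N_Y=121, N_G=122, L=243


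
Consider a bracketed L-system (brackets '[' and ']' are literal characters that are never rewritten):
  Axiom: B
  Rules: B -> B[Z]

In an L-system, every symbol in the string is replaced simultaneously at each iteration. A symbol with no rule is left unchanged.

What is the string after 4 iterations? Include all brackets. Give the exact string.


Step 0: B
Step 1: B[Z]
Step 2: B[Z][Z]
Step 3: B[Z][Z][Z]
Step 4: B[Z][Z][Z][Z]

Answer: B[Z][Z][Z][Z]


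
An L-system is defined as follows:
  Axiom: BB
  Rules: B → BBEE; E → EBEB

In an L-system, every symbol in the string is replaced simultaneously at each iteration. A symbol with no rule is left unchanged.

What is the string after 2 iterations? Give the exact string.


Answer: BBEEBBEEEBEBEBEBBBEEBBEEEBEBEBEB

Derivation:
Step 0: BB
Step 1: BBEEBBEE
Step 2: BBEEBBEEEBEBEBEBBBEEBBEEEBEBEBEB


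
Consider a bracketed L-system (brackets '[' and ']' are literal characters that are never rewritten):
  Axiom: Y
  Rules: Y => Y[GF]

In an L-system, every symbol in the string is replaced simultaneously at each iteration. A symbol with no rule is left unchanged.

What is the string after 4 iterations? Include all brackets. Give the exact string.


Answer: Y[GF][GF][GF][GF]

Derivation:
Step 0: Y
Step 1: Y[GF]
Step 2: Y[GF][GF]
Step 3: Y[GF][GF][GF]
Step 4: Y[GF][GF][GF][GF]


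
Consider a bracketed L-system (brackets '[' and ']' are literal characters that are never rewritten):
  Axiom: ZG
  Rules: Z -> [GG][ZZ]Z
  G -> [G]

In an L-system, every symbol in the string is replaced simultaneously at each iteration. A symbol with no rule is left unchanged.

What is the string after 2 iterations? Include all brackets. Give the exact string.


Answer: [[G][G]][[GG][ZZ]Z[GG][ZZ]Z][GG][ZZ]Z[[G]]

Derivation:
Step 0: ZG
Step 1: [GG][ZZ]Z[G]
Step 2: [[G][G]][[GG][ZZ]Z[GG][ZZ]Z][GG][ZZ]Z[[G]]


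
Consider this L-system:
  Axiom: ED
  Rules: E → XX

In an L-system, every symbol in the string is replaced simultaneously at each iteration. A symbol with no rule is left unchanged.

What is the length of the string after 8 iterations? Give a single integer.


Answer: 3

Derivation:
Step 0: length = 2
Step 1: length = 3
Step 2: length = 3
Step 3: length = 3
Step 4: length = 3
Step 5: length = 3
Step 6: length = 3
Step 7: length = 3
Step 8: length = 3


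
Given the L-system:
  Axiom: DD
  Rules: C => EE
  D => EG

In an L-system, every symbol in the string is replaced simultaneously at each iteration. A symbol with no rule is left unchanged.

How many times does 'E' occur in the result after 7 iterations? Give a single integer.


Step 0: DD  (0 'E')
Step 1: EGEG  (2 'E')
Step 2: EGEG  (2 'E')
Step 3: EGEG  (2 'E')
Step 4: EGEG  (2 'E')
Step 5: EGEG  (2 'E')
Step 6: EGEG  (2 'E')
Step 7: EGEG  (2 'E')

Answer: 2


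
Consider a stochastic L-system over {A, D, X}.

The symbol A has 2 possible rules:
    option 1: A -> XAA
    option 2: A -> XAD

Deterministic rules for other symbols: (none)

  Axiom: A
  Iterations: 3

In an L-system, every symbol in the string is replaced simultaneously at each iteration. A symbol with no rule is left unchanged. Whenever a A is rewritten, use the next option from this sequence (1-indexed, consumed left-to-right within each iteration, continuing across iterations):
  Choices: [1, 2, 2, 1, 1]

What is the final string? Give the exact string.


Answer: XXXAADXXAAD

Derivation:
Step 0: A
Step 1: XAA  (used choices [1])
Step 2: XXADXAD  (used choices [2, 2])
Step 3: XXXAADXXAAD  (used choices [1, 1])


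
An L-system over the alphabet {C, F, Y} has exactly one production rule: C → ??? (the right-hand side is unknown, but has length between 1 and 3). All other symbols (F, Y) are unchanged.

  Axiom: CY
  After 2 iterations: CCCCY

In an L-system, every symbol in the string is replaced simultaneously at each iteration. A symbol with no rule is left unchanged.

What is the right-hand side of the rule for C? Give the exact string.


Answer: CC

Derivation:
Trying C → CC:
  Step 0: CY
  Step 1: CCY
  Step 2: CCCCY
Matches the given result.


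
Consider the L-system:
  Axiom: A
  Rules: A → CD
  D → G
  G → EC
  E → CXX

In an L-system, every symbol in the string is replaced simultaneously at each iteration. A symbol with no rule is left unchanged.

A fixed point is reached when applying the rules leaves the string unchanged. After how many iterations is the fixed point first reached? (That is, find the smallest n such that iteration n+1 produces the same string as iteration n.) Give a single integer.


Step 0: A
Step 1: CD
Step 2: CG
Step 3: CEC
Step 4: CCXXC
Step 5: CCXXC  (unchanged — fixed point at step 4)

Answer: 4


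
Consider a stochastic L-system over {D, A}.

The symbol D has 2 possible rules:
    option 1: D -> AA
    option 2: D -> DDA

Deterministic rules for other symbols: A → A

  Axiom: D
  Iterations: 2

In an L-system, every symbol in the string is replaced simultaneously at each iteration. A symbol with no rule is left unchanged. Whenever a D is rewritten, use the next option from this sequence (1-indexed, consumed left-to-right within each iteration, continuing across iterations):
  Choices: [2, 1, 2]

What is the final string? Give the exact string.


Step 0: D
Step 1: DDA  (used choices [2])
Step 2: AADDAA  (used choices [1, 2])

Answer: AADDAA


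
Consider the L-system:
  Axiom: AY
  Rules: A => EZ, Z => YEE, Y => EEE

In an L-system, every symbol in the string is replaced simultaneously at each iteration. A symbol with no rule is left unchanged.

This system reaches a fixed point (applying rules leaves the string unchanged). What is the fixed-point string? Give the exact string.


Step 0: AY
Step 1: EZEEE
Step 2: EYEEEEE
Step 3: EEEEEEEEE
Step 4: EEEEEEEEE  (unchanged — fixed point at step 3)

Answer: EEEEEEEEE


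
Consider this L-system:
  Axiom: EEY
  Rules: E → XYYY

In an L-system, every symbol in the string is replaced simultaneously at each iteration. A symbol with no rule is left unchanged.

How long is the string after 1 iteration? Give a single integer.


Answer: 9

Derivation:
Step 0: length = 3
Step 1: length = 9


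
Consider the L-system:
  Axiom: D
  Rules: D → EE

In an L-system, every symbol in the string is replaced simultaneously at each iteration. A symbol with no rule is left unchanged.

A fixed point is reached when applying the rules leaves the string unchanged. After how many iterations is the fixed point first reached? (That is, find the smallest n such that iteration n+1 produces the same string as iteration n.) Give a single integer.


Answer: 1

Derivation:
Step 0: D
Step 1: EE
Step 2: EE  (unchanged — fixed point at step 1)


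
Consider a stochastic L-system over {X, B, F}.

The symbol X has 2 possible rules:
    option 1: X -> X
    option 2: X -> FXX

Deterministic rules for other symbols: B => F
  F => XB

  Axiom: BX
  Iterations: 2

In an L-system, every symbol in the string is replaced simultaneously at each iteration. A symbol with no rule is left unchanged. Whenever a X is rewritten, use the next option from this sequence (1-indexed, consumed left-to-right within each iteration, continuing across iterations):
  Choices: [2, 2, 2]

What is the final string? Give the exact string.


Answer: XBXBFXXFXX

Derivation:
Step 0: BX
Step 1: FFXX  (used choices [2])
Step 2: XBXBFXXFXX  (used choices [2, 2])


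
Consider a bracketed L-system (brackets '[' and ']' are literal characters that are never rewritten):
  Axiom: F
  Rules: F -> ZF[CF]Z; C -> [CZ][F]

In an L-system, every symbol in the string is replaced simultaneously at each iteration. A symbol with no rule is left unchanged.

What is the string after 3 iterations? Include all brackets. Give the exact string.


Answer: ZZZF[CF]Z[[CZ][F]ZF[CF]Z]Z[[[CZ][F]Z][ZF[CF]Z]ZZF[CF]Z[[CZ][F]ZF[CF]Z]Z]Z

Derivation:
Step 0: F
Step 1: ZF[CF]Z
Step 2: ZZF[CF]Z[[CZ][F]ZF[CF]Z]Z
Step 3: ZZZF[CF]Z[[CZ][F]ZF[CF]Z]Z[[[CZ][F]Z][ZF[CF]Z]ZZF[CF]Z[[CZ][F]ZF[CF]Z]Z]Z


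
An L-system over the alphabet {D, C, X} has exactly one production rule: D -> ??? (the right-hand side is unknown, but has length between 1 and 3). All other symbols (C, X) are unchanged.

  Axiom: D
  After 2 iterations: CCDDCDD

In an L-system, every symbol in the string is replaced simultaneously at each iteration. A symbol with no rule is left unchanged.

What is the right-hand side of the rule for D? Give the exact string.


Trying D -> CDD:
  Step 0: D
  Step 1: CDD
  Step 2: CCDDCDD
Matches the given result.

Answer: CDD


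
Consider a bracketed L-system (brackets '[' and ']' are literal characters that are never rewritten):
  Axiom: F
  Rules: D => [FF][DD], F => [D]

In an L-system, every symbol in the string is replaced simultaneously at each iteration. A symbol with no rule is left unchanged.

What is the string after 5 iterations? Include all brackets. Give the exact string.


Answer: [[[[[D][D]][[FF][DD][FF][DD]]][[[D][D]][[FF][DD][FF][DD]]]][[[[FF][DD]][[FF][DD]]][[[D][D]][[FF][DD][FF][DD]][[D][D]][[FF][DD][FF][DD]]][[[FF][DD]][[FF][DD]]][[[D][D]][[FF][DD][FF][DD]][[D][D]][[FF][DD][FF][DD]]]]]

Derivation:
Step 0: F
Step 1: [D]
Step 2: [[FF][DD]]
Step 3: [[[D][D]][[FF][DD][FF][DD]]]
Step 4: [[[[FF][DD]][[FF][DD]]][[[D][D]][[FF][DD][FF][DD]][[D][D]][[FF][DD][FF][DD]]]]
Step 5: [[[[[D][D]][[FF][DD][FF][DD]]][[[D][D]][[FF][DD][FF][DD]]]][[[[FF][DD]][[FF][DD]]][[[D][D]][[FF][DD][FF][DD]][[D][D]][[FF][DD][FF][DD]]][[[FF][DD]][[FF][DD]]][[[D][D]][[FF][DD][FF][DD]][[D][D]][[FF][DD][FF][DD]]]]]


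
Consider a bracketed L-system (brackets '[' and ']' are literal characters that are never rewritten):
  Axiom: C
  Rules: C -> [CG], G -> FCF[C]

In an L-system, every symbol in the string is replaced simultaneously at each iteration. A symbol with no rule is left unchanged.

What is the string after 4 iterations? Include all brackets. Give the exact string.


Answer: [[[[CG]FCF[C]]F[CG]F[[CG]]]F[[CG]FCF[C]]F[[[CG]FCF[C]]]]

Derivation:
Step 0: C
Step 1: [CG]
Step 2: [[CG]FCF[C]]
Step 3: [[[CG]FCF[C]]F[CG]F[[CG]]]
Step 4: [[[[CG]FCF[C]]F[CG]F[[CG]]]F[[CG]FCF[C]]F[[[CG]FCF[C]]]]


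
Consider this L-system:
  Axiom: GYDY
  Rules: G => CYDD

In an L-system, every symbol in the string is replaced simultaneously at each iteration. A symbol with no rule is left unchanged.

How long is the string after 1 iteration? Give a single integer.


Step 0: length = 4
Step 1: length = 7

Answer: 7


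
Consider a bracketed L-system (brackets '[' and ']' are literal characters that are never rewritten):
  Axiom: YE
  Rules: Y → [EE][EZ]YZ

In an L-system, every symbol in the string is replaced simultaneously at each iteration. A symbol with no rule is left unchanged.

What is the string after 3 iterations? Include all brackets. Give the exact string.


Answer: [EE][EZ][EE][EZ][EE][EZ]YZZZE

Derivation:
Step 0: YE
Step 1: [EE][EZ]YZE
Step 2: [EE][EZ][EE][EZ]YZZE
Step 3: [EE][EZ][EE][EZ][EE][EZ]YZZZE


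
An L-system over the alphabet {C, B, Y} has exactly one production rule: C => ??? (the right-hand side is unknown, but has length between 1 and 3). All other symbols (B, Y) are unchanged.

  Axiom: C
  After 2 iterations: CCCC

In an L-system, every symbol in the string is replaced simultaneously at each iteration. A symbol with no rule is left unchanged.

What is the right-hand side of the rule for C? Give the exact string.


Trying C => CC:
  Step 0: C
  Step 1: CC
  Step 2: CCCC
Matches the given result.

Answer: CC


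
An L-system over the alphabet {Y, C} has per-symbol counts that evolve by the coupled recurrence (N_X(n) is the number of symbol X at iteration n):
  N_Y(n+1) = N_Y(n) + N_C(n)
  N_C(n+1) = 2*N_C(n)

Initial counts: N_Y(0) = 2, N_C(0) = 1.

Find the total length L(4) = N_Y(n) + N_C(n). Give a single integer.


Step 0: N_Y=2, N_C=1, L=3
Step 1: N_Y=3, N_C=2, L=5
Step 2: N_Y=5, N_C=4, L=9
Step 3: N_Y=9, N_C=8, L=17
Step 4: N_Y=17, N_C=16, L=33

Answer: 33


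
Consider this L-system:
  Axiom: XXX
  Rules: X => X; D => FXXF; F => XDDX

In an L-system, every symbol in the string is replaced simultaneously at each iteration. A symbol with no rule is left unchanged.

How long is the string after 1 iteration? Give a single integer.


Step 0: length = 3
Step 1: length = 3

Answer: 3


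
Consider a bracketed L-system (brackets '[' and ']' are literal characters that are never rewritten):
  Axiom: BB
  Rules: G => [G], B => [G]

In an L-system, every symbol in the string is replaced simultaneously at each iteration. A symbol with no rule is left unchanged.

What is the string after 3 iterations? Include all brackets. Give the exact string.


Answer: [[[G]]][[[G]]]

Derivation:
Step 0: BB
Step 1: [G][G]
Step 2: [[G]][[G]]
Step 3: [[[G]]][[[G]]]


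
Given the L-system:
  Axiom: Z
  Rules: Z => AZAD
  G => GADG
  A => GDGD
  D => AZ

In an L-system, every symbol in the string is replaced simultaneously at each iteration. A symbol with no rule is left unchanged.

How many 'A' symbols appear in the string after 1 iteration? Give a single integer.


Answer: 2

Derivation:
Step 0: Z  (0 'A')
Step 1: AZAD  (2 'A')


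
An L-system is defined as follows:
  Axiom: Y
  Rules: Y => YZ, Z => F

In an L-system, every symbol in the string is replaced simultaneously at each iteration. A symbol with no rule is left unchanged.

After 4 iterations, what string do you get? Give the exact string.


Step 0: Y
Step 1: YZ
Step 2: YZF
Step 3: YZFF
Step 4: YZFFF

Answer: YZFFF


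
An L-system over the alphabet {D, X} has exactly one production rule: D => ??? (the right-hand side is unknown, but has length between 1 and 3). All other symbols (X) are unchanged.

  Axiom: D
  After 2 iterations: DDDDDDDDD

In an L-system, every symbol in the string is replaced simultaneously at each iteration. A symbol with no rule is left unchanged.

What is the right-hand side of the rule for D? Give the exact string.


Trying D => DDD:
  Step 0: D
  Step 1: DDD
  Step 2: DDDDDDDDD
Matches the given result.

Answer: DDD


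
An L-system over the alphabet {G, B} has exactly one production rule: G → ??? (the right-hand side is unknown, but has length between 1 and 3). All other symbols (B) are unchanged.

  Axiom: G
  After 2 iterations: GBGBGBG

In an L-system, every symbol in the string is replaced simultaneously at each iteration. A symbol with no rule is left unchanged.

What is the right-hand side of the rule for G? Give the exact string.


Trying G → GBG:
  Step 0: G
  Step 1: GBG
  Step 2: GBGBGBG
Matches the given result.

Answer: GBG


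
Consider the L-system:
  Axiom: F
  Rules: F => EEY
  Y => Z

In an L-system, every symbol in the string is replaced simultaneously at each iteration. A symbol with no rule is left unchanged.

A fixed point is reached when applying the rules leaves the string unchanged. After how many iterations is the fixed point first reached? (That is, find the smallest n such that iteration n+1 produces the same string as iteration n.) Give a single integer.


Answer: 2

Derivation:
Step 0: F
Step 1: EEY
Step 2: EEZ
Step 3: EEZ  (unchanged — fixed point at step 2)


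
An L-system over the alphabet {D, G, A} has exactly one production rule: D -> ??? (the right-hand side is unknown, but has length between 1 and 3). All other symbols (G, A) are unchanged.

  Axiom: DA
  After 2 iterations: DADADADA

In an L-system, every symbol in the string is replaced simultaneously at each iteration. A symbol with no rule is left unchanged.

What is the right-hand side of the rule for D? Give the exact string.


Trying D -> DAD:
  Step 0: DA
  Step 1: DADA
  Step 2: DADADADA
Matches the given result.

Answer: DAD


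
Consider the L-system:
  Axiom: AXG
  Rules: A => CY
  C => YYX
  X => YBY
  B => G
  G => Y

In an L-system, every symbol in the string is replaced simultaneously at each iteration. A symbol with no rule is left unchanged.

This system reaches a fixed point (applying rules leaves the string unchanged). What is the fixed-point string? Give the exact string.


Step 0: AXG
Step 1: CYYBYY
Step 2: YYXYYGYY
Step 3: YYYBYYYYYY
Step 4: YYYGYYYYYY
Step 5: YYYYYYYYYY
Step 6: YYYYYYYYYY  (unchanged — fixed point at step 5)

Answer: YYYYYYYYYY


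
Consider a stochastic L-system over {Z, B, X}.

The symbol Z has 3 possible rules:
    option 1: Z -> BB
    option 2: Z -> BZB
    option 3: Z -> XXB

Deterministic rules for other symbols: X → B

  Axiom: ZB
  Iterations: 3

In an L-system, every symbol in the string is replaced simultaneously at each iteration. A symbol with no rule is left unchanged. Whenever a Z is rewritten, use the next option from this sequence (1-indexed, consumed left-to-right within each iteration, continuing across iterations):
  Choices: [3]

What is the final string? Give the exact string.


Step 0: ZB
Step 1: XXBB  (used choices [3])
Step 2: BBBB  (used choices [])
Step 3: BBBB  (used choices [])

Answer: BBBB


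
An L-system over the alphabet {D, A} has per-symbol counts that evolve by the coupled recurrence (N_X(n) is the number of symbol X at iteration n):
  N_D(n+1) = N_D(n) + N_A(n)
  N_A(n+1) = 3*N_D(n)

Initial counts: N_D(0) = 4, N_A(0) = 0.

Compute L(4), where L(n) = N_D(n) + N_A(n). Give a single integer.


Step 0: N_D=4, N_A=0, L=4
Step 1: N_D=4, N_A=12, L=16
Step 2: N_D=16, N_A=12, L=28
Step 3: N_D=28, N_A=48, L=76
Step 4: N_D=76, N_A=84, L=160

Answer: 160


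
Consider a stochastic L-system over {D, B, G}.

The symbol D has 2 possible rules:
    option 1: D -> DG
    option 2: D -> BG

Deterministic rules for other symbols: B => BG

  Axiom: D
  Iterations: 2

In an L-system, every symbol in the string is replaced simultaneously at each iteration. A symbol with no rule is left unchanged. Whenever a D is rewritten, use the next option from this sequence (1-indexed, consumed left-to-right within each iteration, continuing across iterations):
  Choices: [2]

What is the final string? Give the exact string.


Answer: BGG

Derivation:
Step 0: D
Step 1: BG  (used choices [2])
Step 2: BGG  (used choices [])


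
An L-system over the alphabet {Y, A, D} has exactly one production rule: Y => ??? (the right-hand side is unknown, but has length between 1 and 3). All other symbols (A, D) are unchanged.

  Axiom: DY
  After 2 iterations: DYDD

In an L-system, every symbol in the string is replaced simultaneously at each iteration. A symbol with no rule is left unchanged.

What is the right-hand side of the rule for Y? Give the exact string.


Answer: YD

Derivation:
Trying Y => YD:
  Step 0: DY
  Step 1: DYD
  Step 2: DYDD
Matches the given result.


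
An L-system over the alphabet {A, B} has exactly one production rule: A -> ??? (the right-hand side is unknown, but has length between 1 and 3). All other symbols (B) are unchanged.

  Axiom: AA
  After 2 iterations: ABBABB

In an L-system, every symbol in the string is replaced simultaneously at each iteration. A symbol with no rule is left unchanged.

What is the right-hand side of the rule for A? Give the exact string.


Trying A -> AB:
  Step 0: AA
  Step 1: ABAB
  Step 2: ABBABB
Matches the given result.

Answer: AB


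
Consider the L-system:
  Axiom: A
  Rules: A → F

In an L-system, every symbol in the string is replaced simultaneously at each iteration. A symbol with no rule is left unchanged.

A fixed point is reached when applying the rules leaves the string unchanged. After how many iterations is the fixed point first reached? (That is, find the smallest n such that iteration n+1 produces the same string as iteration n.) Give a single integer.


Answer: 1

Derivation:
Step 0: A
Step 1: F
Step 2: F  (unchanged — fixed point at step 1)


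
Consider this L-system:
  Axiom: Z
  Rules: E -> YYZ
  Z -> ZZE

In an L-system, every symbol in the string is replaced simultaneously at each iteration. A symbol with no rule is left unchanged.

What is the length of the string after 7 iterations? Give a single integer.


Answer: 815

Derivation:
Step 0: length = 1
Step 1: length = 3
Step 2: length = 9
Step 3: length = 23
Step 4: length = 57
Step 5: length = 139
Step 6: length = 337
Step 7: length = 815


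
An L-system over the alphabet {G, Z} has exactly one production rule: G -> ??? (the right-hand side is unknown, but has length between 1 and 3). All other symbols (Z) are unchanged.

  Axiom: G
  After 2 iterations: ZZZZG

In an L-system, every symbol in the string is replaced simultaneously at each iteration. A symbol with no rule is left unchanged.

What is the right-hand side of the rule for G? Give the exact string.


Answer: ZZG

Derivation:
Trying G -> ZZG:
  Step 0: G
  Step 1: ZZG
  Step 2: ZZZZG
Matches the given result.


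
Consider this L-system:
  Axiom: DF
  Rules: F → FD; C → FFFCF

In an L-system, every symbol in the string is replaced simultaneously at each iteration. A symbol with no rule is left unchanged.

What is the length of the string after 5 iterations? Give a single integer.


Answer: 7

Derivation:
Step 0: length = 2
Step 1: length = 3
Step 2: length = 4
Step 3: length = 5
Step 4: length = 6
Step 5: length = 7


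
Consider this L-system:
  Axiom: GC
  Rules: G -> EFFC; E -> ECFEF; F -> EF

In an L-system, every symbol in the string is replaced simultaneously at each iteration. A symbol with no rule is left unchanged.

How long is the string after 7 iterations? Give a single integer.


Answer: 2431

Derivation:
Step 0: length = 2
Step 1: length = 5
Step 2: length = 11
Step 3: length = 31
Step 4: length = 91
Step 5: length = 271
Step 6: length = 811
Step 7: length = 2431


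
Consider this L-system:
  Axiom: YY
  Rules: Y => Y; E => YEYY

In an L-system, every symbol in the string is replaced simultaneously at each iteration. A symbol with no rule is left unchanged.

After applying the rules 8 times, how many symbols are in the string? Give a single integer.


Step 0: length = 2
Step 1: length = 2
Step 2: length = 2
Step 3: length = 2
Step 4: length = 2
Step 5: length = 2
Step 6: length = 2
Step 7: length = 2
Step 8: length = 2

Answer: 2


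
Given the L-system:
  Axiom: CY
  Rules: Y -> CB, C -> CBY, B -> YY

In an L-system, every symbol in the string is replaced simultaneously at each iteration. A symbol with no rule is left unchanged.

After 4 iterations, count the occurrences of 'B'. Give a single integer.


Step 0: CY  (0 'B')
Step 1: CBYCB  (2 'B')
Step 2: CBYYYCBCBYYY  (3 'B')
Step 3: CBYYYCBCBCBCBYYYCBYYYCBCBCB  (9 'B')
Step 4: CBYYYCBCBCBCBYYYCBYYYCBYYYCBYYYCBCBCBCBYYYCBCBCBCBYYYCBYYYCBYYY  (18 'B')

Answer: 18


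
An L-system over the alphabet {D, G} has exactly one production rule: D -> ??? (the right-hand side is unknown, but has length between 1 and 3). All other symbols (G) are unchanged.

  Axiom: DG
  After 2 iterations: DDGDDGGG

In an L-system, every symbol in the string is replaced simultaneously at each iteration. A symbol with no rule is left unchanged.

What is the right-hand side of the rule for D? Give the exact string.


Trying D -> DDG:
  Step 0: DG
  Step 1: DDGG
  Step 2: DDGDDGGG
Matches the given result.

Answer: DDG


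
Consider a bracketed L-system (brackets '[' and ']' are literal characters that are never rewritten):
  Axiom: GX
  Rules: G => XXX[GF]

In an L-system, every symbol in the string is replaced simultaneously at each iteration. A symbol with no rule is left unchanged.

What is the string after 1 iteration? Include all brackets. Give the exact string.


Step 0: GX
Step 1: XXX[GF]X

Answer: XXX[GF]X


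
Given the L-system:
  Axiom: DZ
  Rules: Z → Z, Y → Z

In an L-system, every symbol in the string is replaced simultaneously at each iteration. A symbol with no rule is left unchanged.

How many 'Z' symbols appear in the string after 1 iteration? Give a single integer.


Answer: 1

Derivation:
Step 0: DZ  (1 'Z')
Step 1: DZ  (1 'Z')


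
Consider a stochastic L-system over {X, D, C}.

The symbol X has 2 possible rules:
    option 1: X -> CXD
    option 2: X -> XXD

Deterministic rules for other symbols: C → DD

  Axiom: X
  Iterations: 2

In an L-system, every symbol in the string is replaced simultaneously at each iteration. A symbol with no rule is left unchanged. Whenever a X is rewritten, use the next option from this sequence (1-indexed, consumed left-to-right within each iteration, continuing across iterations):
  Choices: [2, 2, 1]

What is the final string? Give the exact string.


Answer: XXDCXDD

Derivation:
Step 0: X
Step 1: XXD  (used choices [2])
Step 2: XXDCXDD  (used choices [2, 1])
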